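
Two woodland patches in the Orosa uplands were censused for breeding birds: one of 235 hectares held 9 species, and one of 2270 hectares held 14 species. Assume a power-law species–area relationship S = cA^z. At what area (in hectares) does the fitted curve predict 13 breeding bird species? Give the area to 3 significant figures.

1550 hectares

z = ln(14/9) / ln(2270/235) = 0.4418 / 2.2679 = 0.1948
c = 9 / 235^0.1948 = 9 / 2.897 = 3.107
A = (13/3.107)^(1/0.1948) ⇒ ln A = ln(4.184)/0.1948 = 7.3471
A = e^7.3471 ≈ 1552 hectares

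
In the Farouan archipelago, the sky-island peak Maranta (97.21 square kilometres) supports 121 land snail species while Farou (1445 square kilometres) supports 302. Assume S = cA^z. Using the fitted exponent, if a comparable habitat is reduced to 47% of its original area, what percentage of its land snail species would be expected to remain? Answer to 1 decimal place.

z = ln(302/121) / ln(1445/97.21) = 0.9146 / 2.6990 = 0.3389
S_new/S_old = (A_new/A_old)^z = 0.47^0.3389 = exp(0.3389 × -0.7550) = 0.7742

77.4%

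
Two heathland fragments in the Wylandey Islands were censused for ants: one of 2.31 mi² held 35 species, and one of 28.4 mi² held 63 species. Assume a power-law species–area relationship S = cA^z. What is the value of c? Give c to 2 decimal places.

28.77

z = ln(S₂/S₁) / ln(A₂/A₁) = ln(63/35) / ln(28.4/2.31) = 0.5878 / 2.5091 = 0.2343
c = S₁ / A₁^z = 35 / 2.31^0.2343 = 35 / 1.217 = 28.77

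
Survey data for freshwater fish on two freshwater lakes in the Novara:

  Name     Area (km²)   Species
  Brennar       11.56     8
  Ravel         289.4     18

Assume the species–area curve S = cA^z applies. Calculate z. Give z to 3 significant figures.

Taking logs: ln S = ln c + z ln A, so z = (ln S₂ − ln S₁)/(ln A₂ − ln A₁).
z = ln(18/8) / ln(289.4/11.56) = ln(2.25) / ln(25.03) = 0.8109 / 3.2203 = 0.2518

0.252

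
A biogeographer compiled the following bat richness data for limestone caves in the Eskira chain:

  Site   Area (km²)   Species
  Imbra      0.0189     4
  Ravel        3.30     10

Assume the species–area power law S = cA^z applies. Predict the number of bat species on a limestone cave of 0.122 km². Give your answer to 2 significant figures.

5.6

z = ln(10/4) / ln(3.3/0.0189) = 0.9163 / 5.1625 = 0.1775
c = 4 / 0.0189^0.1775 = 4 / 0.4944 = 8.09
S₃ = 8.09 × 0.122^0.1775 = 8.09 × 0.6884 ≈ 5.569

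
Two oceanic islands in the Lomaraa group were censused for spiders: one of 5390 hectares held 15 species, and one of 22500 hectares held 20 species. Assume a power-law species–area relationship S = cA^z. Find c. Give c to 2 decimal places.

2.66

z = ln(S₂/S₁) / ln(A₂/A₁) = ln(20/15) / ln(22500/5390) = 0.2877 / 1.4290 = 0.2013
c = S₁ / A₁^z = 15 / 5390^0.2013 = 15 / 5.64 = 2.66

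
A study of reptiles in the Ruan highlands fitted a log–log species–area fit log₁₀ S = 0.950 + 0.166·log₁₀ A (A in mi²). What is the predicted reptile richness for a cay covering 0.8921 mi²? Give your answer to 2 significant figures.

8.7

S = 8.913 × 0.8921^0.166 = 8.913 × 0.9812 ≈ 8.745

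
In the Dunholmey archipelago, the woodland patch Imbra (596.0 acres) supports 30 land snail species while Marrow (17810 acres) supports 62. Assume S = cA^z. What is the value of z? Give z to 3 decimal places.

Taking logs: ln S = ln c + z ln A, so z = (ln S₂ − ln S₁)/(ln A₂ − ln A₁).
z = ln(62/30) / ln(17810/596) = ln(2.067) / ln(29.88) = 0.7259 / 3.3973 = 0.2137

0.214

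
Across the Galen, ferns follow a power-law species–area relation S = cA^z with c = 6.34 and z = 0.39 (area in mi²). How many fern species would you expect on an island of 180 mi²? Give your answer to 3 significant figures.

48.0

S = 6.34 × 180^0.39
ln S = ln 6.34 + 0.39 × ln 180 = 1.8469 + 0.39 × 5.1930 = 3.8721
S = e^3.8721 ≈ 48.04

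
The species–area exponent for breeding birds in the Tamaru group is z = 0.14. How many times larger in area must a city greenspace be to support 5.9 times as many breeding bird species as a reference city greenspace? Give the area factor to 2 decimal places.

(A₂/A₁)^0.14 = 5.9, so A₂/A₁ = 5.9^(1/0.14) = 5.9^7.143
ln(A₂/A₁) = ln 5.9 / 0.14 = 1.7750 / 0.14 = 12.6782
A₂/A₁ = e^12.6782 ≈ 320690

320690.28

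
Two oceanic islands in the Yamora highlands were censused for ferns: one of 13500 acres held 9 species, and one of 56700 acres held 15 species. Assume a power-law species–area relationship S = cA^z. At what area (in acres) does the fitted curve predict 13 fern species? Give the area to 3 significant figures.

z = ln(15/9) / ln(56700/13500) = 0.5108 / 1.4351 = 0.3560
c = 9 / 13500^0.3560 = 9 / 29.53 = 0.3048
A = (13/0.3048)^(1/0.3560) ⇒ ln A = ln(42.65)/0.3560 = 10.5435
A = e^10.5435 ≈ 37930 acres

37900 acres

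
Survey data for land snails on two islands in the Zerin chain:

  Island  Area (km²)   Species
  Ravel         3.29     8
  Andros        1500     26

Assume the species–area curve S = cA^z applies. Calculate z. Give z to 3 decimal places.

Taking logs: ln S = ln c + z ln A, so z = (ln S₂ − ln S₁)/(ln A₂ − ln A₁).
z = ln(26/8) / ln(1500/3.29) = ln(3.25) / ln(455.9) = 1.1787 / 6.1223 = 0.1925

0.193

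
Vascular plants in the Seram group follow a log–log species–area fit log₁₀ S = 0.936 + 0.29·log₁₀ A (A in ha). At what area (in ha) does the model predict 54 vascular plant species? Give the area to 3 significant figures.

54 = 8.63 × A^0.29  ⇒  A^0.29 = 54/8.63 = 6.257
ln A = ln(6.257) / 0.29 = 1.8338 / 0.29 = 6.3233
A = e^6.3233 ≈ 557.4 ha

557 ha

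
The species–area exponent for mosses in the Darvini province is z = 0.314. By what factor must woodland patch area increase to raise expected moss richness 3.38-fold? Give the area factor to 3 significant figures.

(A₂/A₁)^0.314 = 3.38, so A₂/A₁ = 3.38^(1/0.314) = 3.38^3.185
ln(A₂/A₁) = ln 3.38 / 0.314 = 1.2179 / 0.314 = 3.8786
A₂/A₁ = e^3.8786 ≈ 48.36

48.4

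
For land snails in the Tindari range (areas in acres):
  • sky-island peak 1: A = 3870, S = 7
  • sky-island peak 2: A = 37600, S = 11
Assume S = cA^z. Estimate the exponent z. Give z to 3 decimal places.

0.199

Taking logs: ln S = ln c + z ln A, so z = (ln S₂ − ln S₁)/(ln A₂ − ln A₁).
z = ln(11/7) / ln(37600/3870) = ln(1.571) / ln(9.716) = 0.4520 / 2.2737 = 0.1988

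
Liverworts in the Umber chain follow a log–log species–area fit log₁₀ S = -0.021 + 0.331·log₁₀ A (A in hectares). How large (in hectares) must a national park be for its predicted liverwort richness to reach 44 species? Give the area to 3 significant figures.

107000 hectares

44 = 0.9528 × A^0.331  ⇒  A^0.331 = 44/0.9528 = 46.18
ln A = ln(46.18) / 0.331 = 3.8325 / 0.331 = 11.5787
A = e^11.5787 ≈ 106797 hectares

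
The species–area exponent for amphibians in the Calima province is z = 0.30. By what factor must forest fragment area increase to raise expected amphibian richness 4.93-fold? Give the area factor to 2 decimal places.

203.93

(A₂/A₁)^0.3 = 4.93, so A₂/A₁ = 4.93^(1/0.3) = 4.93^3.333
ln(A₂/A₁) = ln 4.93 / 0.3 = 1.5953 / 0.3 = 5.3178
A₂/A₁ = e^5.3178 ≈ 203.9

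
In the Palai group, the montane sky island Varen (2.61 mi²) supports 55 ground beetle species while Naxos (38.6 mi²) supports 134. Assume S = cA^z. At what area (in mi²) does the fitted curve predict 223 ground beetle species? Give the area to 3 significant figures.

z = ln(134/55) / ln(38.6/2.61) = 0.8905 / 2.6939 = 0.3306
c = 55 / 2.61^0.3306 = 55 / 1.373 = 40.05
A = (223/40.05)^(1/0.3306) ⇒ ln A = ln(5.568)/0.3306 = 5.1940
A = e^5.1940 ≈ 180.2 mi²

180 mi²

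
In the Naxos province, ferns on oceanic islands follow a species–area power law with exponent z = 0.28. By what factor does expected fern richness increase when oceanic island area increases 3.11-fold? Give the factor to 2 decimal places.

1.37

S₂/S₁ = (A₂/A₁)^z = 3.11^0.28
ln(S₂/S₁) = 0.28 × ln 3.11 = 0.28 × 1.1346 = 0.3177
S₂/S₁ = e^0.3177 ≈ 1.374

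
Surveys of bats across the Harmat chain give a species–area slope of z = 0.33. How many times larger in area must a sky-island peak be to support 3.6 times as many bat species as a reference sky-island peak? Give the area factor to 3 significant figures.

48.5

(A₂/A₁)^0.33 = 3.6, so A₂/A₁ = 3.6^(1/0.33) = 3.6^3.03
ln(A₂/A₁) = ln 3.6 / 0.33 = 1.2809 / 0.33 = 3.8816
A₂/A₁ = e^3.8816 ≈ 48.5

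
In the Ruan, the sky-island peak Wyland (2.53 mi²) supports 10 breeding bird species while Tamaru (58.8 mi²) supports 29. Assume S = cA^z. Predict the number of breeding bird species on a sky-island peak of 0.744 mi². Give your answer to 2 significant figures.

6.6

z = ln(29/10) / ln(58.8/2.53) = 1.0647 / 3.1459 = 0.3384
c = 10 / 2.53^0.3384 = 10 / 1.369 = 7.304
S₃ = 7.304 × 0.744^0.3384 = 7.304 × 0.9048 ≈ 6.608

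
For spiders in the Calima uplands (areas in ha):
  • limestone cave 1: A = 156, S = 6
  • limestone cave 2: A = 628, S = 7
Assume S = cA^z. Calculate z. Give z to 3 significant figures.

Taking logs: ln S = ln c + z ln A, so z = (ln S₂ − ln S₁)/(ln A₂ − ln A₁).
z = ln(7/6) / ln(628/156) = ln(1.167) / ln(4.026) = 0.1542 / 1.3927 = 0.1107

0.111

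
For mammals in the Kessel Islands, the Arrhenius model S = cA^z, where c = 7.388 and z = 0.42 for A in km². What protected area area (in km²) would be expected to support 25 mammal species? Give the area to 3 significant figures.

18.2 km²

25 = 7.388 × A^0.42  ⇒  A^0.42 = 25/7.388 = 3.384
ln A = ln(3.384) / 0.42 = 1.2190 / 0.42 = 2.9024
A = e^2.9024 ≈ 18.22 km²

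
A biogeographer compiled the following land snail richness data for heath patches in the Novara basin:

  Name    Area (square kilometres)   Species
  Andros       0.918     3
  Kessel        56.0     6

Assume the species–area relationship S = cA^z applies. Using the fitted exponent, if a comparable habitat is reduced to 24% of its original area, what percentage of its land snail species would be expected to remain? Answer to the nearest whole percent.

79%

z = ln(6/3) / ln(56/0.918) = 0.6931 / 4.1109 = 0.1686
S_new/S_old = (A_new/A_old)^z = 0.24^0.1686 = exp(0.1686 × -1.4271) = 0.7861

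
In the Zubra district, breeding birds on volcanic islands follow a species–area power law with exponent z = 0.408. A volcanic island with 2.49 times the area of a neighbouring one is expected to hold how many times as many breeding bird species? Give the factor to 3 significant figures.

1.45

S₂/S₁ = (A₂/A₁)^z = 2.49^0.408
ln(S₂/S₁) = 0.408 × ln 2.49 = 0.408 × 0.9123 = 0.3722
S₂/S₁ = e^0.3722 ≈ 1.451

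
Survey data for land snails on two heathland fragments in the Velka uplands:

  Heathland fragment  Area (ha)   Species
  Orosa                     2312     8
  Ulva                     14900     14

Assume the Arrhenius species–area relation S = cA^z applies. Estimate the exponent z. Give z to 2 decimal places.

Taking logs: ln S = ln c + z ln A, so z = (ln S₂ − ln S₁)/(ln A₂ − ln A₁).
z = ln(14/8) / ln(14900/2312) = ln(1.75) / ln(6.445) = 0.5596 / 1.8632 = 0.3003

0.30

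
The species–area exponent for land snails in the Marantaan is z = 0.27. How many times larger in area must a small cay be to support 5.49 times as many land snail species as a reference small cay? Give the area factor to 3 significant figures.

(A₂/A₁)^0.27 = 5.49, so A₂/A₁ = 5.49^(1/0.27) = 5.49^3.704
ln(A₂/A₁) = ln 5.49 / 0.27 = 1.7029 / 0.27 = 6.3071
A₂/A₁ = e^6.3071 ≈ 548.5

548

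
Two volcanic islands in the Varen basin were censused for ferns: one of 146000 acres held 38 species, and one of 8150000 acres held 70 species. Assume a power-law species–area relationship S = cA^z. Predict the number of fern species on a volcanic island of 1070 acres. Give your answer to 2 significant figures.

18

z = ln(70/38) / ln(8150000/146000) = 0.6109 / 4.0222 = 0.1519
c = 38 / 146000^0.1519 = 38 / 6.087 = 6.243
S₃ = 6.243 × 1070^0.1519 = 6.243 × 2.885 ≈ 18.01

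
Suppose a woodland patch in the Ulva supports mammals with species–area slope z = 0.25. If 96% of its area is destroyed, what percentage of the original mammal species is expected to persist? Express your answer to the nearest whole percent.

45%

S_new/S_old = (A_new/A_old)^z = 0.04^0.25
= exp(0.25 × ln 0.04) = exp(0.25 × -3.2189) = exp(-0.8047) ≈ 0.4472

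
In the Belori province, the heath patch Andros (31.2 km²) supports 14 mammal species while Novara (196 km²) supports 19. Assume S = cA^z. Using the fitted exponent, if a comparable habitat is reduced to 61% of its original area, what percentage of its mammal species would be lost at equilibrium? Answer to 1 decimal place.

7.9%

z = ln(19/14) / ln(196/31.2) = 0.3054 / 1.8377 = 0.1662
S_new/S_old = (A_new/A_old)^z = 0.61^0.1662 = exp(0.1662 × -0.4943) = 0.9211
Fraction lost = 1 − 0.9211 = 0.07886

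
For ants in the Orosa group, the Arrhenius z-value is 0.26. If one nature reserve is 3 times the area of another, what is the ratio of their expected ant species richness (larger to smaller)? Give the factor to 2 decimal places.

S₂/S₁ = (A₂/A₁)^z = 3^0.26
ln(S₂/S₁) = 0.26 × ln 3 = 0.26 × 1.0986 = 0.2856
S₂/S₁ = e^0.2856 ≈ 1.331

1.33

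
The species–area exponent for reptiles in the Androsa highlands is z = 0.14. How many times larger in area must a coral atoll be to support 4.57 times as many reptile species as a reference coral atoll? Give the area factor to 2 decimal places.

(A₂/A₁)^0.14 = 4.57, so A₂/A₁ = 4.57^(1/0.14) = 4.57^7.143
ln(A₂/A₁) = ln 4.57 / 0.14 = 1.5195 / 0.14 = 10.8537
A₂/A₁ = e^10.8537 ≈ 51723

51723.41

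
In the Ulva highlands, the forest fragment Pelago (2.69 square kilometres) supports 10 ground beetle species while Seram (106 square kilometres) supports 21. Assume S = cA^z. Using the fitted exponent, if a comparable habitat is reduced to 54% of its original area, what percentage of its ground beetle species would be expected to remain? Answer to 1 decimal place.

z = ln(21/10) / ln(106/2.69) = 0.7419 / 3.6739 = 0.2019
S_new/S_old = (A_new/A_old)^z = 0.54^0.2019 = exp(0.2019 × -0.6162) = 0.883

88.3%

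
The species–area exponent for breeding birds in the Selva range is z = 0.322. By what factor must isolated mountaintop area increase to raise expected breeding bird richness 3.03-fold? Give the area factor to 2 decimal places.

(A₂/A₁)^0.322 = 3.03, so A₂/A₁ = 3.03^(1/0.322) = 3.03^3.106
ln(A₂/A₁) = ln 3.03 / 0.322 = 1.1086 / 0.322 = 3.4427
A₂/A₁ = e^3.4427 ≈ 31.27

31.27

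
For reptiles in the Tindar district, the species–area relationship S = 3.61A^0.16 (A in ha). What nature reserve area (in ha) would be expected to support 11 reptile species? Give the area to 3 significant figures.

1060 ha

11 = 3.61 × A^0.16  ⇒  A^0.16 = 11/3.61 = 3.047
ln A = ln(3.047) / 0.16 = 1.1142 / 0.16 = 6.9637
A = e^6.9637 ≈ 1058 ha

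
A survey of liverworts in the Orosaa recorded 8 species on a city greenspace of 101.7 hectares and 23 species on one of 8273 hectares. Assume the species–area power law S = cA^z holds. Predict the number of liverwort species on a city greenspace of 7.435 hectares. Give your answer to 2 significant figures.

z = ln(23/8) / ln(8273/101.7) = 1.0561 / 4.3987 = 0.2401
c = 8 / 101.7^0.2401 = 8 / 3.033 = 2.637
S₃ = 2.637 × 7.435^0.2401 = 2.637 × 1.619 ≈ 4.269

4.3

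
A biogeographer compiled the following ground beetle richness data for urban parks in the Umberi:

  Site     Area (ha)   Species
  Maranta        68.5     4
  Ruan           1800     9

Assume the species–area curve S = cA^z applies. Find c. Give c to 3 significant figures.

z = ln(S₂/S₁) / ln(A₂/A₁) = ln(9/4) / ln(1800/68.5) = 0.8109 / 3.2687 = 0.2481
c = S₁ / A₁^z = 4 / 68.5^0.2481 = 4 / 2.854 = 1.402

1.40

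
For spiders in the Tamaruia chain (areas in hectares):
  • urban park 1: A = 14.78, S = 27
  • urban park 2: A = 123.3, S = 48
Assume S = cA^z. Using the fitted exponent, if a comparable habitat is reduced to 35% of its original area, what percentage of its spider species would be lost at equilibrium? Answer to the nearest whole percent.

25%

z = ln(48/27) / ln(123.3/14.78) = 0.5754 / 2.1213 = 0.2712
S_new/S_old = (A_new/A_old)^z = 0.35^0.2712 = exp(0.2712 × -1.0498) = 0.7522
Fraction lost = 1 − 0.7522 = 0.2478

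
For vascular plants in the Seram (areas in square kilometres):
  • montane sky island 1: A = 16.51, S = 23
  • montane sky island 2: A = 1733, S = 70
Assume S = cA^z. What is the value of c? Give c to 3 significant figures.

11.8

z = ln(S₂/S₁) / ln(A₂/A₁) = ln(70/23) / ln(1733/16.51) = 1.1130 / 4.6536 = 0.2392
c = S₁ / A₁^z = 23 / 16.51^0.2392 = 23 / 1.955 = 11.76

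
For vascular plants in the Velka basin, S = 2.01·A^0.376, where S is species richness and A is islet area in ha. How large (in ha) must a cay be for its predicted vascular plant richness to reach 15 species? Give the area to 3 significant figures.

210 ha

15 = 2.01 × A^0.376  ⇒  A^0.376 = 15/2.01 = 7.463
ln A = ln(7.463) / 0.376 = 2.0099 / 0.376 = 5.3455
A = e^5.3455 ≈ 209.7 ha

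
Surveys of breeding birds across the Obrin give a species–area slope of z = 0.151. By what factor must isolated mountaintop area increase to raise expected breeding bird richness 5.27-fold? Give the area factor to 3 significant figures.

(A₂/A₁)^0.151 = 5.27, so A₂/A₁ = 5.27^(1/0.151) = 5.27^6.623
ln(A₂/A₁) = ln 5.27 / 0.151 = 1.6620 / 0.151 = 11.0068
A₂/A₁ = e^11.0068 ≈ 60284

60300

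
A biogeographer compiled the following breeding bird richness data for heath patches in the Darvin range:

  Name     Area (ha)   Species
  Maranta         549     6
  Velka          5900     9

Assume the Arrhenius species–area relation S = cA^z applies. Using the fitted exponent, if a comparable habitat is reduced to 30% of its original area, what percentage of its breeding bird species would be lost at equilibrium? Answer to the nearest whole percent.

z = ln(9/6) / ln(5900/549) = 0.4055 / 2.3746 = 0.1708
S_new/S_old = (A_new/A_old)^z = 0.3^0.1708 = exp(0.1708 × -1.2040) = 0.8142
Fraction lost = 1 − 0.8142 = 0.1858

19%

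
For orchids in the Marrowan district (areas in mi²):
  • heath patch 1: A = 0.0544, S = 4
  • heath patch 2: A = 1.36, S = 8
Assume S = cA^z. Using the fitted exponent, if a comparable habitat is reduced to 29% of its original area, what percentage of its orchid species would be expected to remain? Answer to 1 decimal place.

76.6%

z = ln(8/4) / ln(1.36/0.0544) = 0.6931 / 3.2189 = 0.2153
S_new/S_old = (A_new/A_old)^z = 0.29^0.2153 = exp(0.2153 × -1.2379) = 0.766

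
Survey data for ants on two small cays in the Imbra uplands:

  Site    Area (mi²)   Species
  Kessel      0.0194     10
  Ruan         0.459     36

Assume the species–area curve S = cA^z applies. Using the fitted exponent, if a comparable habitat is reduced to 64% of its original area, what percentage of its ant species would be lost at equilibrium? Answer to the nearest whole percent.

17%

z = ln(36/10) / ln(0.459/0.0194) = 1.2809 / 3.1638 = 0.4049
S_new/S_old = (A_new/A_old)^z = 0.64^0.4049 = exp(0.4049 × -0.4463) = 0.8347
Fraction lost = 1 − 0.8347 = 0.1653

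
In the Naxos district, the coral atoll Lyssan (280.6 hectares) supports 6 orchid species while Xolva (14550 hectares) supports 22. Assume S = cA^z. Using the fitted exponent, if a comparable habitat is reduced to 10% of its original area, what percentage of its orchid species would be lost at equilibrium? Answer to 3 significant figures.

z = ln(22/6) / ln(14550/280.6) = 1.2993 / 3.9484 = 0.3291
S_new/S_old = (A_new/A_old)^z = 0.1^0.3291 = exp(0.3291 × -2.3026) = 0.4687
Fraction lost = 1 − 0.4687 = 0.5313

53.1%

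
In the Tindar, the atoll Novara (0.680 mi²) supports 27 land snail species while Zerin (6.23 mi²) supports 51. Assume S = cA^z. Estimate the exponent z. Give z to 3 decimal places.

Taking logs: ln S = ln c + z ln A, so z = (ln S₂ − ln S₁)/(ln A₂ − ln A₁).
z = ln(51/27) / ln(6.23/0.68) = ln(1.889) / ln(9.162) = 0.6360 / 2.2150 = 0.2871

0.287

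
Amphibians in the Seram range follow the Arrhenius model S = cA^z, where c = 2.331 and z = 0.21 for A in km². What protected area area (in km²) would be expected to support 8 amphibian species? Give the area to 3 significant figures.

8 = 2.331 × A^0.21  ⇒  A^0.21 = 8/2.331 = 3.432
ln A = ln(3.432) / 0.21 = 1.2331 / 0.21 = 5.8721
A = e^5.8721 ≈ 355 km²

355 km²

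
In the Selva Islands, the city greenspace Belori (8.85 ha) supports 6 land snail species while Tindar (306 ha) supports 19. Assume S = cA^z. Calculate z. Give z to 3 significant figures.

Taking logs: ln S = ln c + z ln A, so z = (ln S₂ − ln S₁)/(ln A₂ − ln A₁).
z = ln(19/6) / ln(306/8.85) = ln(3.167) / ln(34.58) = 1.1527 / 3.5432 = 0.3253

0.325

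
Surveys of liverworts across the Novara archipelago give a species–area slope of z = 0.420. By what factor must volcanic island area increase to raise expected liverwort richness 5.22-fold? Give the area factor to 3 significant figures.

(A₂/A₁)^0.42 = 5.22, so A₂/A₁ = 5.22^(1/0.42) = 5.22^2.381
ln(A₂/A₁) = ln 5.22 / 0.42 = 1.6525 / 0.42 = 3.9345
A₂/A₁ = e^3.9345 ≈ 51.14

51.1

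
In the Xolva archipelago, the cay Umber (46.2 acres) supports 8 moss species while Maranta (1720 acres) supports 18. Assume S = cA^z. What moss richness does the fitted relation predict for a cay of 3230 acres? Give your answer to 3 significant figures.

z = ln(18/8) / ln(1720/46.2) = 0.8109 / 3.6171 = 0.2242
c = 8 / 46.2^0.2242 = 8 / 2.362 = 3.388
S₃ = 3.388 × 3230^0.2242 = 3.388 × 6.12 ≈ 20.73

20.7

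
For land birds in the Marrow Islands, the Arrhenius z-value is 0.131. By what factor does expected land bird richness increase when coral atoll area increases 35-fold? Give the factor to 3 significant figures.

1.59

S₂/S₁ = (A₂/A₁)^z = 35^0.131
ln(S₂/S₁) = 0.131 × ln 35 = 0.131 × 3.5553 = 0.4658
S₂/S₁ = e^0.4658 ≈ 1.593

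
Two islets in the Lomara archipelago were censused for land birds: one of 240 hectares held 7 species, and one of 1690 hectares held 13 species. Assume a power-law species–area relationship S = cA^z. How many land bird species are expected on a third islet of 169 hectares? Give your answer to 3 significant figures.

z = ln(13/7) / ln(1690/240) = 0.6190 / 1.9518 = 0.3172
c = 7 / 240^0.3172 = 7 / 5.687 = 1.231
S₃ = 1.231 × 169^0.3172 = 1.231 × 5.088 ≈ 6.263

6.26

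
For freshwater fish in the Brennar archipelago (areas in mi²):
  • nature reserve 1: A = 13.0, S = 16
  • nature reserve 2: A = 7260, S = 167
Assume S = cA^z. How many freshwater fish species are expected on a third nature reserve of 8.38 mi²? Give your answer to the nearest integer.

14

z = ln(167/16) / ln(7260/13) = 2.3454 / 6.3252 = 0.3708
c = 16 / 13^0.3708 = 16 / 2.589 = 6.181
S₃ = 6.181 × 8.38^0.3708 = 6.181 × 2.2 ≈ 13.6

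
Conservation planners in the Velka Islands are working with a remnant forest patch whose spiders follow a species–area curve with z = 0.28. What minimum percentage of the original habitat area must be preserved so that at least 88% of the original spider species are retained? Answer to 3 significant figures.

Need (A_new/A_old)^0.28 = 0.88, so A_new/A_old = 0.88^(1/0.28) = 0.88^3.571
ln(A_new/A_old) = ln 0.88 / 0.28 = -0.1278 / 0.28 = -0.4565
A_new/A_old = e^-0.4565 ≈ 0.6335

63.3%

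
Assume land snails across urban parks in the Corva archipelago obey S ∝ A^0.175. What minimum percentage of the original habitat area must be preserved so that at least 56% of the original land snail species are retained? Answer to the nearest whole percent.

Need (A_new/A_old)^0.175 = 0.56, so A_new/A_old = 0.56^(1/0.175) = 0.56^5.714
ln(A_new/A_old) = ln 0.56 / 0.175 = -0.5798 / 0.175 = -3.3132
A_new/A_old = e^-3.3132 ≈ 0.0364

4%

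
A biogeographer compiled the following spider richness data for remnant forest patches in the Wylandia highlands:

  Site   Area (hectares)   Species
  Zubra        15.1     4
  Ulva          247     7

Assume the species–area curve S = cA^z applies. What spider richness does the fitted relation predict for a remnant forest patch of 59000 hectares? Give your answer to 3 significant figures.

z = ln(7/4) / ln(247/15.1) = 0.5596 / 2.7947 = 0.2002
c = 4 / 15.1^0.2002 = 4 / 1.722 = 2.323
S₃ = 2.323 × 59000^0.2002 = 2.323 × 9.022 ≈ 20.96

21.0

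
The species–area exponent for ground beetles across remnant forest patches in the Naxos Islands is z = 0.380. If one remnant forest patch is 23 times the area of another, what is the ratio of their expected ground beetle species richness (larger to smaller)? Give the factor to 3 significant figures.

3.29

S₂/S₁ = (A₂/A₁)^z = 23^0.38
ln(S₂/S₁) = 0.38 × ln 23 = 0.38 × 3.1355 = 1.1915
S₂/S₁ = e^1.1915 ≈ 3.292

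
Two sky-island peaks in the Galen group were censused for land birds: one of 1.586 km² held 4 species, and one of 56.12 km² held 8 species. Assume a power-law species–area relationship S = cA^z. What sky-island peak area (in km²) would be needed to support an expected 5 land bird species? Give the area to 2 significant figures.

5.0 km²

z = ln(8/4) / ln(56.12/1.586) = 0.6931 / 3.5663 = 0.1944
c = 4 / 1.586^0.1944 = 4 / 1.094 = 3.657
A = (5/3.657)^(1/0.1944) ⇒ ln A = ln(1.367)/0.1944 = 1.6093
A = e^1.6093 ≈ 4.999 km²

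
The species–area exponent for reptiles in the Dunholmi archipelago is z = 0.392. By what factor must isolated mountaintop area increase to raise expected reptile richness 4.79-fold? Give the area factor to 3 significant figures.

54.4

(A₂/A₁)^0.392 = 4.79, so A₂/A₁ = 4.79^(1/0.392) = 4.79^2.551
ln(A₂/A₁) = ln 4.79 / 0.392 = 1.5665 / 0.392 = 3.9963
A₂/A₁ = e^3.9963 ≈ 54.39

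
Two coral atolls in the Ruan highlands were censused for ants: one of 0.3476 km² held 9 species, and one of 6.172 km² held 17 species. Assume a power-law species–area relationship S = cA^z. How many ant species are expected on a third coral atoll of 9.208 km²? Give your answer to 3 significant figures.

18.6

z = ln(17/9) / ln(6.172/0.3476) = 0.6360 / 2.8767 = 0.2211
c = 9 / 0.3476^0.2211 = 9 / 0.7917 = 11.37
S₃ = 11.37 × 9.208^0.2211 = 11.37 × 1.634 ≈ 18.57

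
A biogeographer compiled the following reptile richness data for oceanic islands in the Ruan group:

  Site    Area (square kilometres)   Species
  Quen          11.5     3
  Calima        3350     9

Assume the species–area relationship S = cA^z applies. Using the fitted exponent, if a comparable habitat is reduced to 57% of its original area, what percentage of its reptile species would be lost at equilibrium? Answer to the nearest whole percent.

z = ln(9/3) / ln(3350/11.5) = 1.0986 / 5.6744 = 0.1936
S_new/S_old = (A_new/A_old)^z = 0.57^0.1936 = exp(0.1936 × -0.5621) = 0.8969
Fraction lost = 1 − 0.8969 = 0.1031

10%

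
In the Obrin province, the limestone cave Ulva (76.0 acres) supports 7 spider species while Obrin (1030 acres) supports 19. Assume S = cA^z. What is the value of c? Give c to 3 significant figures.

z = ln(S₂/S₁) / ln(A₂/A₁) = ln(19/7) / ln(1030/76) = 0.9985 / 2.6066 = 0.3831
c = S₁ / A₁^z = 7 / 76^0.3831 = 7 / 5.254 = 1.332

1.33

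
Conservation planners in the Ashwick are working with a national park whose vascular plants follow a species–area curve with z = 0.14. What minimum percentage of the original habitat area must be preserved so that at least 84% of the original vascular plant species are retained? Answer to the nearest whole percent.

29%

Need (A_new/A_old)^0.14 = 0.84, so A_new/A_old = 0.84^(1/0.14) = 0.84^7.143
ln(A_new/A_old) = ln 0.84 / 0.14 = -0.1744 / 0.14 = -1.2454
A_new/A_old = e^-1.2454 ≈ 0.2878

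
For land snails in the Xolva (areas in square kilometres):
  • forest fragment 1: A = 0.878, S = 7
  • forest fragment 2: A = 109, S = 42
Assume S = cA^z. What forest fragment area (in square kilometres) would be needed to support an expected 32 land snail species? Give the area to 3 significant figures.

52.4 square kilometres

z = ln(42/7) / ln(109/0.878) = 1.7918 / 4.8215 = 0.3716
c = 7 / 0.878^0.3716 = 7 / 0.9528 = 7.347
A = (32/7.347)^(1/0.3716) ⇒ ln A = ln(4.356)/0.3716 = 3.9596
A = e^3.9596 ≈ 52.44 square kilometres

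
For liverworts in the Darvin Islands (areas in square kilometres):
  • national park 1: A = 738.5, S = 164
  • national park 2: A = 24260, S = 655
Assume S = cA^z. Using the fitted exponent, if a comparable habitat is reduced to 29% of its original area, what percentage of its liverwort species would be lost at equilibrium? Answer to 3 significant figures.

z = ln(655/164) / ln(24260/738.5) = 1.3848 / 3.4920 = 0.3966
S_new/S_old = (A_new/A_old)^z = 0.29^0.3966 = exp(0.3966 × -1.2379) = 0.6121
Fraction lost = 1 − 0.6121 = 0.3879

38.8%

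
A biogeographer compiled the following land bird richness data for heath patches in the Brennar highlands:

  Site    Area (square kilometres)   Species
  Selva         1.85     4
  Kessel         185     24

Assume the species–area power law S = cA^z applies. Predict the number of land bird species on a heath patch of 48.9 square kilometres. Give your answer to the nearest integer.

14

z = ln(24/4) / ln(185/1.85) = 1.7918 / 4.6052 = 0.3891
c = 4 / 1.85^0.3891 = 4 / 1.27 = 3.149
S₃ = 3.149 × 48.9^0.3891 = 3.149 × 4.542 ≈ 14.3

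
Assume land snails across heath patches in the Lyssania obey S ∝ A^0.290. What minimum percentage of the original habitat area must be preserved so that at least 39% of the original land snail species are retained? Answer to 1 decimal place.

3.9%

Need (A_new/A_old)^0.29 = 0.39, so A_new/A_old = 0.39^(1/0.29) = 0.39^3.448
ln(A_new/A_old) = ln 0.39 / 0.29 = -0.9416 / 0.29 = -3.2469
A_new/A_old = e^-3.2469 ≈ 0.03889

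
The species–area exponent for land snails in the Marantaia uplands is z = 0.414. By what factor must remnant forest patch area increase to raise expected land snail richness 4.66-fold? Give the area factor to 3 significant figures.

(A₂/A₁)^0.414 = 4.66, so A₂/A₁ = 4.66^(1/0.414) = 4.66^2.415
ln(A₂/A₁) = ln 4.66 / 0.414 = 1.5390 / 0.414 = 3.7174
A₂/A₁ = e^3.7174 ≈ 41.16

41.2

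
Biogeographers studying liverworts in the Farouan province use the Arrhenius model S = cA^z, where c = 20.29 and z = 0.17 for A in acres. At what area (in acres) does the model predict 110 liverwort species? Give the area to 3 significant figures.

110 = 20.29 × A^0.17  ⇒  A^0.17 = 110/20.29 = 5.421
ln A = ln(5.421) / 0.17 = 1.6904 / 0.17 = 9.9432
A = e^9.9432 ≈ 20811 acres

20800 acres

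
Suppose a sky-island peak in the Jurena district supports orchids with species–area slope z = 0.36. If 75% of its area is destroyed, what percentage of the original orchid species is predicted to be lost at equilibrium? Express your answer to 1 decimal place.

39.3%

S_new/S_old = (A_new/A_old)^z = 0.25^0.36
= exp(0.36 × ln 0.25) = exp(0.36 × -1.3863) = exp(-0.4991) ≈ 0.6071
Fraction lost = 1 − 0.6071 = 0.3929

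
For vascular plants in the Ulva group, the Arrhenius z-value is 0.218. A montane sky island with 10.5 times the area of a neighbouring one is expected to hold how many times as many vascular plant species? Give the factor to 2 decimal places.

1.67

S₂/S₁ = (A₂/A₁)^z = 10.5^0.218
ln(S₂/S₁) = 0.218 × ln 10.5 = 0.218 × 2.3514 = 0.5126
S₂/S₁ = e^0.5126 ≈ 1.67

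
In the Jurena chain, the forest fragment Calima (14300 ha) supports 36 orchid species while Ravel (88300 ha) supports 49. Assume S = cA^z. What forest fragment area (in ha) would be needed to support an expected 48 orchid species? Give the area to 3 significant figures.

78200 ha

z = ln(49/36) / ln(88300/14300) = 0.3083 / 1.8205 = 0.1694
c = 36 / 14300^0.1694 = 36 / 5.055 = 7.122
A = (48/7.122)^(1/0.1694) ⇒ ln A = ln(6.74)/0.1694 = 11.2667
A = e^11.2667 ≈ 78178 ha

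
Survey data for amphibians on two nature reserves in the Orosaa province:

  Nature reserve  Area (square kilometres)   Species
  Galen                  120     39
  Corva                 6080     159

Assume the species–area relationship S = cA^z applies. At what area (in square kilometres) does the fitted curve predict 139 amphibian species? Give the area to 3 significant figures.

z = ln(159/39) / ln(6080/120) = 1.4053 / 3.9253 = 0.3580
c = 39 / 120^0.3580 = 39 / 5.551 = 7.025
A = (139/7.025)^(1/0.3580) ⇒ ln A = ln(19.79)/0.3580 = 8.3373
A = e^8.3373 ≈ 4177 square kilometres

4180 square kilometres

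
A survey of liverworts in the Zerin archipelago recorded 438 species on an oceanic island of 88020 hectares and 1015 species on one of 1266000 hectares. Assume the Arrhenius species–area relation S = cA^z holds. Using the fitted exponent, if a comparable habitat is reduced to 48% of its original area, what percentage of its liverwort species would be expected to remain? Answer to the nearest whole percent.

79%

z = ln(1015/438) / ln(1266000/88020) = 0.8404 / 2.6661 = 0.3152
S_new/S_old = (A_new/A_old)^z = 0.48^0.3152 = exp(0.3152 × -0.7340) = 0.7934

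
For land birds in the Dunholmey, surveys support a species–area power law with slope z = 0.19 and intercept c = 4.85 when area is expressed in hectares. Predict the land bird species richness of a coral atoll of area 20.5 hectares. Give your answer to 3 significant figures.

8.61

S = 4.85 × 20.5^0.19
ln S = ln 4.85 + 0.19 × ln 20.5 = 1.5790 + 0.19 × 3.0204 = 2.1529
S = e^2.1529 ≈ 8.609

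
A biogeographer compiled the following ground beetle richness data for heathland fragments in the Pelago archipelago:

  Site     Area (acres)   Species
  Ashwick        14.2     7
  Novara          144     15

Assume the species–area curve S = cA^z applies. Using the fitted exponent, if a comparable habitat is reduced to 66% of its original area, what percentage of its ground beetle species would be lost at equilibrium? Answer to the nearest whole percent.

z = ln(15/7) / ln(144/14.2) = 0.7621 / 2.3166 = 0.3290
S_new/S_old = (A_new/A_old)^z = 0.66^0.3290 = exp(0.3290 × -0.4155) = 0.8722
Fraction lost = 1 − 0.8722 = 0.1278

13%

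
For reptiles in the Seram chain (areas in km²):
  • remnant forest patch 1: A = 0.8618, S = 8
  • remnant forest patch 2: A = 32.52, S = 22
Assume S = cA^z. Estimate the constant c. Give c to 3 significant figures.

8.34

z = ln(S₂/S₁) / ln(A₂/A₁) = ln(22/8) / ln(32.52/0.8618) = 1.0116 / 3.6306 = 0.2786
c = S₁ / A₁^z = 8 / 0.8618^0.2786 = 8 / 0.9594 = 8.338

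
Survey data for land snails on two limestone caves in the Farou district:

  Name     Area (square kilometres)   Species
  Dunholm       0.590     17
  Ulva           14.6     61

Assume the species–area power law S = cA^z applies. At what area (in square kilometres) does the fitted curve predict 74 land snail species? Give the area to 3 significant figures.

23.7 square kilometres

z = ln(61/17) / ln(14.6/0.59) = 1.2777 / 3.2087 = 0.3982
c = 17 / 0.59^0.3982 = 17 / 0.8105 = 20.97
A = (74/20.97)^(1/0.3982) ⇒ ln A = ln(3.528)/0.3982 = 3.1662
A = e^3.1662 ≈ 23.72 square kilometres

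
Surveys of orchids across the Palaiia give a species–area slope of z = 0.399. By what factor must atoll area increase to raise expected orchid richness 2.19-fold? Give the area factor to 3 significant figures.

(A₂/A₁)^0.399 = 2.19, so A₂/A₁ = 2.19^(1/0.399) = 2.19^2.506
ln(A₂/A₁) = ln 2.19 / 0.399 = 0.7839 / 0.399 = 1.9647
A₂/A₁ = e^1.9647 ≈ 7.133

7.13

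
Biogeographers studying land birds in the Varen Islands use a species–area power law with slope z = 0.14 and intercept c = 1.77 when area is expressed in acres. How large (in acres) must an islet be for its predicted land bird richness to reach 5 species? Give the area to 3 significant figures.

5 = 1.77 × A^0.14  ⇒  A^0.14 = 5/1.77 = 2.825
ln A = ln(2.825) / 0.14 = 1.0385 / 0.14 = 7.4176
A = e^7.4176 ≈ 1665 acres

1660 acres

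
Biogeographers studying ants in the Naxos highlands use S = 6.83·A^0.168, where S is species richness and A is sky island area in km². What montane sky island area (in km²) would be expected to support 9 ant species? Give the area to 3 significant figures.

9 = 6.83 × A^0.168  ⇒  A^0.168 = 9/6.83 = 1.318
ln A = ln(1.318) / 0.168 = 0.2759 / 0.168 = 1.6423
A = e^1.6423 ≈ 5.167 km²

5.17 km²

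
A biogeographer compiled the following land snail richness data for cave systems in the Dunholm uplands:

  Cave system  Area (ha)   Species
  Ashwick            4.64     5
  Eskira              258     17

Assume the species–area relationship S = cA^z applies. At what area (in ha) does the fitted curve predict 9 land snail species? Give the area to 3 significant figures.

32.0 ha

z = ln(17/5) / ln(258/4.64) = 1.2238 / 4.0182 = 0.3046
c = 5 / 4.64^0.3046 = 5 / 1.596 = 3.133
A = (9/3.133)^(1/0.3046) ⇒ ln A = ln(2.873)/0.3046 = 3.4647
A = e^3.4647 ≈ 31.97 ha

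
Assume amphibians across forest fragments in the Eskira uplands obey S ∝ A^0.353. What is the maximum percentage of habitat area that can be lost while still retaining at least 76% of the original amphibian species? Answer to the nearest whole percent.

Need (A_new/A_old)^0.353 = 0.76, so A_new/A_old = 0.76^(1/0.353) = 0.76^2.833
ln(A_new/A_old) = ln 0.76 / 0.353 = -0.2744 / 0.353 = -0.7774
A_new/A_old = e^-0.7774 ≈ 0.4596
Fraction that can be lost = 1 − 0.4596 = 0.5404

54%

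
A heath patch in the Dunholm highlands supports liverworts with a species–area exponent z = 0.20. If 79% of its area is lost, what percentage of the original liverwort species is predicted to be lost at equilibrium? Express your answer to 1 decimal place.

26.8%

S_new/S_old = (A_new/A_old)^z = 0.21^0.2
= exp(0.2 × ln 0.21) = exp(0.2 × -1.5606) = exp(-0.3121) ≈ 0.7319
Fraction lost = 1 − 0.7319 = 0.2681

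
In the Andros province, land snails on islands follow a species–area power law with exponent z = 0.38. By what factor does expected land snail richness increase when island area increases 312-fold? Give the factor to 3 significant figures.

S₂/S₁ = (A₂/A₁)^z = 312^0.38
ln(S₂/S₁) = 0.38 × ln 312 = 0.38 × 5.7430 = 2.1823
S₂/S₁ = e^2.1823 ≈ 8.867

8.87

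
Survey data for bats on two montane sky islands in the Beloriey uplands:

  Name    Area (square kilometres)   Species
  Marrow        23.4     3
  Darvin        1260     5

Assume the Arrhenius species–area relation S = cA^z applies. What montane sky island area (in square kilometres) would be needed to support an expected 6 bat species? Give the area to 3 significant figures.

5230 square kilometres

z = ln(5/3) / ln(1260/23.4) = 0.5108 / 3.9861 = 0.1282
c = 3 / 23.4^0.1282 = 3 / 1.498 = 2.003
A = (6/2.003)^(1/0.1282) ⇒ ln A = ln(2.996)/0.1282 = 8.5616
A = e^8.5616 ≈ 5227 square kilometres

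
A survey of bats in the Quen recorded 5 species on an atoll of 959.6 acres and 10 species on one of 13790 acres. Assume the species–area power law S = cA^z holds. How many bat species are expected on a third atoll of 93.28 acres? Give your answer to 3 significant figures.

2.73

z = ln(10/5) / ln(13790/959.6) = 0.6931 / 2.6652 = 0.2601
c = 5 / 959.6^0.2601 = 5 / 5.964 = 0.8383
S₃ = 0.8383 × 93.28^0.2601 = 0.8383 × 3.253 ≈ 2.727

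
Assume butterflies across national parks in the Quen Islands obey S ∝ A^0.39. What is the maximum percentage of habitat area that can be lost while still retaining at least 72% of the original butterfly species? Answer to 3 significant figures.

56.9%

Need (A_new/A_old)^0.39 = 0.72, so A_new/A_old = 0.72^(1/0.39) = 0.72^2.564
ln(A_new/A_old) = ln 0.72 / 0.39 = -0.3285 / 0.39 = -0.8423
A_new/A_old = e^-0.8423 ≈ 0.4307
Fraction that can be lost = 1 − 0.4307 = 0.5693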